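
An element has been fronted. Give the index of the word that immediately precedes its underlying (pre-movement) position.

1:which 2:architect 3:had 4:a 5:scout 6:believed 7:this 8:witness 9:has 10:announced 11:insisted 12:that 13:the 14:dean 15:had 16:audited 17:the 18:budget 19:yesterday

The displaced element is "which architect" (word 2).
It is linked across 2 clause boundaries (Ø → Ø).
It functions as the subject of "insisted", so the gap sits immediately after word 10 ("announced").
Base order: A scout had believed this witness has announced that which architect insisted that the dean had audited the budget yesterday.

10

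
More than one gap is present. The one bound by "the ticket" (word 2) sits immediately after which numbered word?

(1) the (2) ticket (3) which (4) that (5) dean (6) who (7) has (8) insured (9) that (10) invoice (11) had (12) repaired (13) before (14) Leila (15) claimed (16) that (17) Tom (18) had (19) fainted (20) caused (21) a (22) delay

12

The displaced element is "the ticket" (word 2).
It functions as the direct object of "repaired", so the gap sits immediately after word 12 ("repaired").
Base order: That dean who has insured that invoice had repaired the ticket before Leila claimed that Tom had fainted.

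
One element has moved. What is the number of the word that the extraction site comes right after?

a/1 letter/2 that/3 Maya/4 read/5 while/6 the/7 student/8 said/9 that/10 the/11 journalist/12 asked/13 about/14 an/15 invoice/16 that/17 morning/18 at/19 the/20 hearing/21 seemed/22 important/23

5

The displaced element is "a letter" (word 2).
It functions as the direct object of "read", so the gap sits immediately after word 5 ("read").
Base order: Maya read a letter while the student said that the journalist asked about an invoice that morning at the hearing.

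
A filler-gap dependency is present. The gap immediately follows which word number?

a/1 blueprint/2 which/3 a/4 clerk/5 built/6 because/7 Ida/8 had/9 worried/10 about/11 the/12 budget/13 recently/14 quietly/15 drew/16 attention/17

The displaced element is "a blueprint" (word 2).
It functions as the direct object of "built", so the gap sits immediately after word 6 ("built").
Base order: A clerk built a blueprint because Ida had worried about the budget recently quietly.

6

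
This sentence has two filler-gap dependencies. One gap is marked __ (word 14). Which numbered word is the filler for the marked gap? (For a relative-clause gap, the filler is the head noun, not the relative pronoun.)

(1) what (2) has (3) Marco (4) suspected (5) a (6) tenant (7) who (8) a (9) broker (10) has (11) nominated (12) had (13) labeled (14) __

1

The marked gap is the direct object of "labeled".
Its filler is the fronted wh-phrase "what", at word 1.
(The other dependency links word 6 to a gap after word 11.)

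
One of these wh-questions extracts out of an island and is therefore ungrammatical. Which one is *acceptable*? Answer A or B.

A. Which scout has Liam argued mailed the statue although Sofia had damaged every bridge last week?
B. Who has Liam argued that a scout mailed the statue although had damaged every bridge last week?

In B, the wh-phrase is extracted from inside an adjunct island (introduced by "although"), which blocks movement.
In A, the extraction path crosses only that-complement boundaries, which are transparent.
So A is grammatical.

A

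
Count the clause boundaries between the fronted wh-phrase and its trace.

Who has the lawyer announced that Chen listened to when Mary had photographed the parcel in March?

"who" is extracted from the PP object of "listened".
Boundaries crossed, outermost first: [that] — 1 in total.

1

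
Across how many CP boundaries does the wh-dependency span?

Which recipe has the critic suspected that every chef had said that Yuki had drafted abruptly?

"which recipe" is extracted from the object of "drafted".
Boundaries crossed, outermost first: [that], [that] — 2 in total.

2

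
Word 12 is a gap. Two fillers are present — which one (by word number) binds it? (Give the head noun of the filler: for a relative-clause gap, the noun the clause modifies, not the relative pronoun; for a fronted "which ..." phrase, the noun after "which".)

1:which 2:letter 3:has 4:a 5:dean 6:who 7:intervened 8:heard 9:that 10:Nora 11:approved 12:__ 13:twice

The marked gap is the direct object of "approved".
Its filler is the fronted wh-phrase "which letter", at word 2.
(The other dependency links word 5 to a gap after word 6.)

2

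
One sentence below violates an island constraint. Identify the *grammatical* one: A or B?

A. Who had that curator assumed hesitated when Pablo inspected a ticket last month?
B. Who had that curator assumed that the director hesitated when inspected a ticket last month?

In B, the wh-phrase is extracted from inside an adjunct island (introduced by "when"), which blocks movement.
In A, the extraction path crosses only that-complement boundaries, which are transparent.
So A is grammatical.

A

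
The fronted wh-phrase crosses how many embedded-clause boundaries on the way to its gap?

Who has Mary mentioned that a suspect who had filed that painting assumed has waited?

"who" is extracted from the subject of "waited".
Boundaries crossed, outermost first: [that], [Ø] — 2 in total.

2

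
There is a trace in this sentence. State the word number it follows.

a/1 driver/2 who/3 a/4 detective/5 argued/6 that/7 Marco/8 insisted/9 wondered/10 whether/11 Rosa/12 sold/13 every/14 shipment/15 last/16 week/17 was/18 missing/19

The displaced element is "a driver" (word 2).
It is linked across 2 clause boundaries (that → Ø).
It functions as the subject of "wondered", so the gap sits immediately after word 9 ("insisted").
Base order: A detective argued that Marco insisted that a driver wondered whether Rosa sold every shipment last week.

9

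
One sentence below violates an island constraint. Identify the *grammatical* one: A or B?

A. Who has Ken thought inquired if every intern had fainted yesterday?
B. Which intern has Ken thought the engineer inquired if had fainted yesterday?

A

In B, the wh-phrase is extracted from inside a wh-island (introduced by "if"), which blocks movement.
In A, the extraction path crosses only that-complement boundaries, which are transparent.
So A is grammatical.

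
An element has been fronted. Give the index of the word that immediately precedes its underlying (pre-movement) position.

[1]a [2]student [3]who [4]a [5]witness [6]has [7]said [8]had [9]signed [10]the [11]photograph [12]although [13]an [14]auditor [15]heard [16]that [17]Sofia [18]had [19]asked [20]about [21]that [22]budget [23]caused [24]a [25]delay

7

The displaced element is "a student" (word 2).
It is linked across 1 clause boundary (Ø).
It functions as the subject of "signed", so the gap sits immediately after word 7 ("said").
Base order: A witness has said a student had signed the photograph although an auditor heard that Sofia had asked about that budget.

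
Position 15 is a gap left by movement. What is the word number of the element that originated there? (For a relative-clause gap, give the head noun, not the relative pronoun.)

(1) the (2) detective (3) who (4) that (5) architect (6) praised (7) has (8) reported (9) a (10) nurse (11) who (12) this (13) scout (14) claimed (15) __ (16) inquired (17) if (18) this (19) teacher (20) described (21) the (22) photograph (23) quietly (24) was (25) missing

The gap at 15 is the subject of "inquired", inside a relative clause.
The relative pronoun is "who" (word 11); it is bound by the head noun immediately before it.
Its filler is the head noun "nurse", at word 10.

10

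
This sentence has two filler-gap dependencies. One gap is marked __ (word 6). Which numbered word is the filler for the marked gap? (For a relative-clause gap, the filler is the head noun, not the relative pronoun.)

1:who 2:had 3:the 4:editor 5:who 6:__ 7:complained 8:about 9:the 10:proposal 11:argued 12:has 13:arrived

The marked gap is inside the relative clause, the subject of "complained".
Its filler is the head noun "editor" (via "who"), at word 4.
(The other dependency links word 1 to a gap after word 11.)

4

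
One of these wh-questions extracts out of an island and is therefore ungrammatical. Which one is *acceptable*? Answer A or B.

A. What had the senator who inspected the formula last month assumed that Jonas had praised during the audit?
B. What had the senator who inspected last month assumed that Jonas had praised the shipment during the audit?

A

In B, the wh-phrase is extracted from inside a complex-NP island (relative clause) (introduced by "who"), which blocks movement.
In A, the extraction path crosses only that-complement boundaries, which are transparent.
So A is grammatical.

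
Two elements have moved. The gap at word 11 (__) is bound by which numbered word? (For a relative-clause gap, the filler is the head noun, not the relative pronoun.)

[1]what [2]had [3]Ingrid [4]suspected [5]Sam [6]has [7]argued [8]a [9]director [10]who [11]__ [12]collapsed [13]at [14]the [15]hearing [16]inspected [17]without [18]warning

The marked gap is inside the relative clause, the subject of "collapsed".
Its filler is the head noun "director" (via "who"), at word 9.
(The other dependency links word 1 to a gap after word 16.)

9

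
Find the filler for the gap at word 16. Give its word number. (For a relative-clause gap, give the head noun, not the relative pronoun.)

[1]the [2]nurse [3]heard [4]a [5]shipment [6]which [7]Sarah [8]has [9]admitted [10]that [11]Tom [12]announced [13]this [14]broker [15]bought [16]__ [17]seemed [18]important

The gap at 16 is the object of "bought", inside a relative clause.
The relative pronoun is "which" (word 6); it is bound by the head noun immediately before it.
Its filler is the head noun "shipment", at word 5.

5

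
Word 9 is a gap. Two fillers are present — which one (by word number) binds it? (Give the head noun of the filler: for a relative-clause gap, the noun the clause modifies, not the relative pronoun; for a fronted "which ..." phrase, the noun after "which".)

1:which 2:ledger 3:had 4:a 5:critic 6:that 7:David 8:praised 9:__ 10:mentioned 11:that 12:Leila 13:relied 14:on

5

The marked gap is inside the relative clause, the direct object of "praised".
Its filler is the head noun "critic" (via "that"), at word 5.
(The other dependency links word 2 to a gap after word 14.)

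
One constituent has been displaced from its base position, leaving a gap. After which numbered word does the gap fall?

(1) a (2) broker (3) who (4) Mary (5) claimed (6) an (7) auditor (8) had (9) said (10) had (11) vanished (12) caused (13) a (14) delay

9

The displaced element is "a broker" (word 2).
It is linked across 2 clause boundaries (Ø → Ø).
It functions as the subject of "vanished", so the gap sits immediately after word 9 ("said").
Base order: Mary claimed an auditor had said a broker had vanished.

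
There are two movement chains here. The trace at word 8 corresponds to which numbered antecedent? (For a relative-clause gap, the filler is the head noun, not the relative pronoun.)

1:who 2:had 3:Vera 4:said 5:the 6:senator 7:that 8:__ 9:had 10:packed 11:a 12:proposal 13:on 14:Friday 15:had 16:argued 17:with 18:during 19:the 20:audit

The marked gap is inside the relative clause, the subject of "packed".
Its filler is the head noun "senator" (via "that"), at word 6.
(The other dependency links word 1 to a gap after word 17.)

6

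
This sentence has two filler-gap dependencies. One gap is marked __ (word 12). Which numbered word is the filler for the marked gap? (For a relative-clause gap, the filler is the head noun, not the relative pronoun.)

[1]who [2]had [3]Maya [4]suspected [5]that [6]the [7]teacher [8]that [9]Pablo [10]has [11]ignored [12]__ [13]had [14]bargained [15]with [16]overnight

7

The marked gap is inside the relative clause, the direct object of "ignored".
Its filler is the head noun "teacher" (via "that"), at word 7.
(The other dependency links word 1 to a gap after word 15.)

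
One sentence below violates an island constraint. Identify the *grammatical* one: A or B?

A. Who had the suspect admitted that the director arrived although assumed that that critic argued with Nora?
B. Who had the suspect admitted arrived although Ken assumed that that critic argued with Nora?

In A, the wh-phrase is extracted from inside an adjunct island (introduced by "although"), which blocks movement.
In B, the extraction path crosses only that-complement boundaries, which are transparent.
So B is grammatical.

B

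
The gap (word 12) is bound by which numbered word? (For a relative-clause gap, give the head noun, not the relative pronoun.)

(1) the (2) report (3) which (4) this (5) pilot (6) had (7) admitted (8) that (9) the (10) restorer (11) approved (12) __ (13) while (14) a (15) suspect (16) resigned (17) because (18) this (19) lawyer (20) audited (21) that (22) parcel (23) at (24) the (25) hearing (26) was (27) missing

The gap at 12 is the object of "approved", inside a relative clause.
The relative pronoun is "which" (word 3); it is bound by the head noun immediately before it.
Its filler is the head noun "report", at word 2.

2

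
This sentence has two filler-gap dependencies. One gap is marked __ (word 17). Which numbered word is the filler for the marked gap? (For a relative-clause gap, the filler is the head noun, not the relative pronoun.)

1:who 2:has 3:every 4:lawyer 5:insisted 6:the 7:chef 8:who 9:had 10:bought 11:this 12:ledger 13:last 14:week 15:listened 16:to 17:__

The marked gap is the object of the preposition "to" of "listened".
Its filler is the fronted wh-phrase "who", at word 1.
(The other dependency links word 7 to a gap after word 8.)

1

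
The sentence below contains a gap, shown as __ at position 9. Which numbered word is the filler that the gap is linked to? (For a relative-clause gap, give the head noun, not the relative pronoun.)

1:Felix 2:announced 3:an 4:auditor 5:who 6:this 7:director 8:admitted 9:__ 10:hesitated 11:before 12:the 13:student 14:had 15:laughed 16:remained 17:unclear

The gap at 9 is the subject of "hesitated", inside a relative clause.
The relative pronoun is "who" (word 5); it is bound by the head noun immediately before it.
Its filler is the head noun "auditor", at word 4.

4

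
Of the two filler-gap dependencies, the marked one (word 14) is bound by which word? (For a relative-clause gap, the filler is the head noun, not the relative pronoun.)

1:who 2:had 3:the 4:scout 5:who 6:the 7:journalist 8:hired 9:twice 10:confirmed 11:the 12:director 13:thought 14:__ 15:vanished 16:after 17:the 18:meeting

The marked gap is the subject of "vanished".
Its filler is the fronted wh-phrase "who", at word 1.
(The other dependency links word 4 to a gap after word 8.)

1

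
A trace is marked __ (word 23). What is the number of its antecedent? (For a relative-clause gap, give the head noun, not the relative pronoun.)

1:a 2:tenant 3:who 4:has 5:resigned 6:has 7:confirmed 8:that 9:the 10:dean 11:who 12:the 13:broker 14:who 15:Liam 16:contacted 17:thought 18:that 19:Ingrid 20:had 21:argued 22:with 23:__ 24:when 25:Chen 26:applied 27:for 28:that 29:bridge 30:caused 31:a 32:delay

10

The gap at 23 is the prepositional object of "argued", inside a relative clause.
The relative pronoun is "who" (word 11); it is bound by the head noun immediately before it.
Its filler is the head noun "dean", at word 10.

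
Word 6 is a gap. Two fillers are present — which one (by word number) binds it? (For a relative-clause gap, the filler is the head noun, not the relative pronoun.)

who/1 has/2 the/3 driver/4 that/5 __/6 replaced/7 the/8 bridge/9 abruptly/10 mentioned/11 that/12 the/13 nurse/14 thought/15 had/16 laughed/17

4

The marked gap is inside the relative clause, the subject of "replaced".
Its filler is the head noun "driver" (via "that"), at word 4.
(The other dependency links word 1 to a gap after word 15.)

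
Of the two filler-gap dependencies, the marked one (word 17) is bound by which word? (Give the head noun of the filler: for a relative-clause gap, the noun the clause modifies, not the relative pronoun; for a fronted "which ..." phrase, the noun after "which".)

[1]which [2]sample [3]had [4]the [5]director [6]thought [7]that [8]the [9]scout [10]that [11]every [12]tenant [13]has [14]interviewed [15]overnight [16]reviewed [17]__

The marked gap is the direct object of "reviewed".
Its filler is the fronted wh-phrase "which sample", at word 2.
(The other dependency links word 9 to a gap after word 14.)

2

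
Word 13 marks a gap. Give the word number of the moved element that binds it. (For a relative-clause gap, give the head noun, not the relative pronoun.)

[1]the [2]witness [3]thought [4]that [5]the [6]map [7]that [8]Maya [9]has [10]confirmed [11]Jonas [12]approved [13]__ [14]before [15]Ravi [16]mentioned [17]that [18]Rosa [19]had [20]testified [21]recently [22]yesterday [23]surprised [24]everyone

6

The gap at 13 is the object of "approved", inside a relative clause.
The relative pronoun is "that" (word 7); it is bound by the head noun immediately before it.
Its filler is the head noun "map", at word 6.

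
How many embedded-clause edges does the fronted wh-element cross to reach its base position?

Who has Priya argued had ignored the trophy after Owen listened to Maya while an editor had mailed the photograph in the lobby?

1

"who" is extracted from the subject of "ignored".
Boundaries crossed, outermost first: [Ø] — 1 in total.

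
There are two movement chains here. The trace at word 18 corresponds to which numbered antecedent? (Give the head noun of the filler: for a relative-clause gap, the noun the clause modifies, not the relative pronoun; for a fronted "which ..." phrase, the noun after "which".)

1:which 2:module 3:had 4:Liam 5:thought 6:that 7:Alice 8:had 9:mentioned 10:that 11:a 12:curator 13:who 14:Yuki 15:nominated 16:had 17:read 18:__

The marked gap is the direct object of "read".
Its filler is the fronted wh-phrase "which module", at word 2.
(The other dependency links word 12 to a gap after word 15.)

2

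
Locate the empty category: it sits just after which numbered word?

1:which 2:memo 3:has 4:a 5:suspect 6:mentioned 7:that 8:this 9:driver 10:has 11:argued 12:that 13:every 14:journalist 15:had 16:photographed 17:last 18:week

16

The displaced element is "which memo" (word 2).
It is linked across 2 clause boundaries (that → that).
It functions as the direct object of "photographed", so the gap sits immediately after word 16 ("photographed").
Base order: A suspect has mentioned that this driver has argued that every journalist had photographed which memo last week.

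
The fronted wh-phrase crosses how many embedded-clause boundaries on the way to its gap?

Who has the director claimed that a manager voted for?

"who" is extracted from the PP object of "voted".
Boundaries crossed, outermost first: [that] — 1 in total.

1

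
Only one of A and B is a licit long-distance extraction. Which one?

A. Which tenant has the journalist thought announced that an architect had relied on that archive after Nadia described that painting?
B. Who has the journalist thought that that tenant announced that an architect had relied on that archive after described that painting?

In B, the wh-phrase is extracted from inside an adjunct island (introduced by "after"), which blocks movement.
In A, the extraction path crosses only that-complement boundaries, which are transparent.
So A is grammatical.

A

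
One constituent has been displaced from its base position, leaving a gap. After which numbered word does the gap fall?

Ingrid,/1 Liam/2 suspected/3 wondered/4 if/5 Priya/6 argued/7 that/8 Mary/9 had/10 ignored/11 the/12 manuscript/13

The displaced element is "Ingrid" (word 1).
It is linked across 1 clause boundary (Ø).
It functions as the subject of "wondered", so the gap sits immediately after word 3 ("suspected").
Base order: Liam suspected that Ingrid wondered if Priya argued that Mary had ignored the manuscript.

3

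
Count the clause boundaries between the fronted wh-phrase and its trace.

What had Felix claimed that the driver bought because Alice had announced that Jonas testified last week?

1

"what" is extracted from the object of "bought".
Boundaries crossed, outermost first: [that] — 1 in total.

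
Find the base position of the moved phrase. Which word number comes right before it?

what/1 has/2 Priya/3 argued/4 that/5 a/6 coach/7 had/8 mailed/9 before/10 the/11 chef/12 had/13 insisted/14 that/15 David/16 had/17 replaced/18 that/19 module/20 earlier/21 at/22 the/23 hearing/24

9

The displaced element is "what" (word 1).
It is linked across 1 clause boundary (that).
It functions as the direct object of "mailed", so the gap sits immediately after word 9 ("mailed").
Base order: Priya has argued that a coach had mailed what before the chef had insisted that David had replaced that module earlier at the hearing.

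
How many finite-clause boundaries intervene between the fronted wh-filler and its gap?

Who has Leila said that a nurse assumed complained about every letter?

"who" is extracted from the subject of "complained".
Boundaries crossed, outermost first: [that], [Ø] — 2 in total.

2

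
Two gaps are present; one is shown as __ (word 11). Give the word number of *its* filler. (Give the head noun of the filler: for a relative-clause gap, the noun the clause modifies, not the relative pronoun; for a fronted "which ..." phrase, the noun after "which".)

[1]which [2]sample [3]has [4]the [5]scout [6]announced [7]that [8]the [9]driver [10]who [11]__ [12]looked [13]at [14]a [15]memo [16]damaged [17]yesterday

The marked gap is inside the relative clause, the subject of "looked".
Its filler is the head noun "driver" (via "who"), at word 9.
(The other dependency links word 2 to a gap after word 16.)

9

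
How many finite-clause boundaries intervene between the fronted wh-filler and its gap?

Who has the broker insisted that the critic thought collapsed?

"who" is extracted from the subject of "collapsed".
Boundaries crossed, outermost first: [that], [Ø] — 2 in total.

2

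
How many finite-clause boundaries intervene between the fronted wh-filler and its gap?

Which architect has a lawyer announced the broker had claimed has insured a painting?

2

"which architect" is extracted from the subject of "insured".
Boundaries crossed, outermost first: [Ø], [Ø] — 2 in total.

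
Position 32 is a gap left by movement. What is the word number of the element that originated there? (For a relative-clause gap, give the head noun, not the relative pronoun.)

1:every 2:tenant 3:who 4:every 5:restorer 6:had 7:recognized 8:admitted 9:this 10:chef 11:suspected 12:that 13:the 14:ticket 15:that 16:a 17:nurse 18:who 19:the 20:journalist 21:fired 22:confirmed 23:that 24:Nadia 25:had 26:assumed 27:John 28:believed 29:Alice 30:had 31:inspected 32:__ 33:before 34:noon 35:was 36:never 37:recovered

14

The gap at 32 is the object of "inspected", inside a relative clause.
The relative pronoun is "that" (word 15); it is bound by the head noun immediately before it.
Its filler is the head noun "ticket", at word 14.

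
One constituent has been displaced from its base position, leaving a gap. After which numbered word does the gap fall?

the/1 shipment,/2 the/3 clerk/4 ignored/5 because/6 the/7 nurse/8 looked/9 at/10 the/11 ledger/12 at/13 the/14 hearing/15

The displaced element is "the shipment" (word 2).
It functions as the direct object of "ignored", so the gap sits immediately after word 5 ("ignored").
Base order: The clerk ignored the shipment because the nurse looked at the ledger at the hearing.

5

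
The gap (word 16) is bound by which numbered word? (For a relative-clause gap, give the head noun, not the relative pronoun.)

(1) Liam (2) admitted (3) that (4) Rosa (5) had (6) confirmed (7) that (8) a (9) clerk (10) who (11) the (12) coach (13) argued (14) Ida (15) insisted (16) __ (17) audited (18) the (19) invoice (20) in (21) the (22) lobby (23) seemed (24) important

9

The gap at 16 is the subject of "audited", inside a relative clause.
The relative pronoun is "who" (word 10); it is bound by the head noun immediately before it.
Its filler is the head noun "clerk", at word 9.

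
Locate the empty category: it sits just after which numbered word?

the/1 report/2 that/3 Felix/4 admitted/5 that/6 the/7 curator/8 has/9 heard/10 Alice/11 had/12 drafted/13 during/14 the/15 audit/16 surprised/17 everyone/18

13

The displaced element is "the report" (word 2).
It is linked across 2 clause boundaries (that → Ø).
It functions as the direct object of "drafted", so the gap sits immediately after word 13 ("drafted").
Base order: Felix admitted that the curator has heard Alice had drafted the report during the audit.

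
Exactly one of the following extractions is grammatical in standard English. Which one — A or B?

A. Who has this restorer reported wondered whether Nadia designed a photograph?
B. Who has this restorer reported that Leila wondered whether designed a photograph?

In B, the wh-phrase is extracted from inside a wh-island (introduced by "whether"), which blocks movement.
In A, the extraction path crosses only that-complement boundaries, which are transparent.
So A is grammatical.

A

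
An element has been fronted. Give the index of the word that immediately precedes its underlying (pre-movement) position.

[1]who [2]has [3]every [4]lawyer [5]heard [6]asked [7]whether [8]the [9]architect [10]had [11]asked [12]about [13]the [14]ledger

The displaced element is "who" (word 1).
It is linked across 1 clause boundary (Ø).
It functions as the subject of "asked", so the gap sits immediately after word 5 ("heard").
Base order: Every lawyer has heard that who asked whether the architect had asked about the ledger.

5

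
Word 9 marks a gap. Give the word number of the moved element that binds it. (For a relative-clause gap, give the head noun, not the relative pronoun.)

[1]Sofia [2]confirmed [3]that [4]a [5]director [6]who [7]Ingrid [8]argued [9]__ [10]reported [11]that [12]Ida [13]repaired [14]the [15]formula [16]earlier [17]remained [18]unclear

5

The gap at 9 is the subject of "reported", inside a relative clause.
The relative pronoun is "who" (word 6); it is bound by the head noun immediately before it.
Its filler is the head noun "director", at word 5.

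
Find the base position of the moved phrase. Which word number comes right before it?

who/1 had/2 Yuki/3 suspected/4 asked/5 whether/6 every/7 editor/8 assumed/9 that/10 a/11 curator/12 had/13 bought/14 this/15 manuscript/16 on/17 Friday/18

4

The displaced element is "who" (word 1).
It is linked across 1 clause boundary (Ø).
It functions as the subject of "asked", so the gap sits immediately after word 4 ("suspected").
Base order: Yuki had suspected who asked whether every editor assumed that a curator had bought this manuscript on Friday.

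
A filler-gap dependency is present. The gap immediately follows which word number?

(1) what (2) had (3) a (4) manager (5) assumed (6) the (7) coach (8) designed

8

The displaced element is "what" (word 1).
It is linked across 1 clause boundary (Ø).
It functions as the direct object of "designed", so the gap sits immediately after word 8 ("designed").
Base order: A manager had assumed the coach designed what.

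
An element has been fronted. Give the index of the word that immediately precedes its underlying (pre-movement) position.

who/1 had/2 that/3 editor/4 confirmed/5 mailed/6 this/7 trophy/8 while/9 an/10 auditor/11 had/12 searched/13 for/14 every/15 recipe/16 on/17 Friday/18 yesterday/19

5

The displaced element is "who" (word 1).
It is linked across 1 clause boundary (Ø).
It functions as the subject of "mailed", so the gap sits immediately after word 5 ("confirmed").
Base order: That editor had confirmed that who mailed this trophy while an auditor had searched for every recipe on Friday yesterday.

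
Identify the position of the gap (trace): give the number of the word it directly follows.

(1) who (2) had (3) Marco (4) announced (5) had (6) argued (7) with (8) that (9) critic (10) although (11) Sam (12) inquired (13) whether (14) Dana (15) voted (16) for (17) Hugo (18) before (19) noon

The displaced element is "who" (word 1).
It is linked across 1 clause boundary (Ø).
It functions as the subject of "argued", so the gap sits immediately after word 4 ("announced").
Base order: Marco had announced that who had argued with that critic although Sam inquired whether Dana voted for Hugo before noon.

4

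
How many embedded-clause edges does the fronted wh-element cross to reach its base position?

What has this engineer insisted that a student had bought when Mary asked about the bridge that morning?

1

"what" is extracted from the object of "bought".
Boundaries crossed, outermost first: [that] — 1 in total.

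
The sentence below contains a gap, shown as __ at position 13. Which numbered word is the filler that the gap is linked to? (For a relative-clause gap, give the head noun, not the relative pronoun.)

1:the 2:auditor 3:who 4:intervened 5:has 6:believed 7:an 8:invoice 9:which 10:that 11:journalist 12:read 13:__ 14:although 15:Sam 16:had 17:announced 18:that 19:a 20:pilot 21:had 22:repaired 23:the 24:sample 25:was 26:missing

8

The gap at 13 is the object of "read", inside a relative clause.
The relative pronoun is "which" (word 9); it is bound by the head noun immediately before it.
Its filler is the head noun "invoice", at word 8.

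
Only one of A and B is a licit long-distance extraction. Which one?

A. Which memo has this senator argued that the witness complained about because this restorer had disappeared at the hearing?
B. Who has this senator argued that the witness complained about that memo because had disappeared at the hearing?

A

In B, the wh-phrase is extracted from inside an adjunct island (introduced by "because"), which blocks movement.
In A, the extraction path crosses only that-complement boundaries, which are transparent.
So A is grammatical.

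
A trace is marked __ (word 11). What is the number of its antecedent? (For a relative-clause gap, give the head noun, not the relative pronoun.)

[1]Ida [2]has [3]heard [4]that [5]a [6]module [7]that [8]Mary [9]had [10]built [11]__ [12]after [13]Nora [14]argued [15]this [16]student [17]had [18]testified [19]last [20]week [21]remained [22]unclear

6

The gap at 11 is the object of "built", inside a relative clause.
The relative pronoun is "that" (word 7); it is bound by the head noun immediately before it.
Its filler is the head noun "module", at word 6.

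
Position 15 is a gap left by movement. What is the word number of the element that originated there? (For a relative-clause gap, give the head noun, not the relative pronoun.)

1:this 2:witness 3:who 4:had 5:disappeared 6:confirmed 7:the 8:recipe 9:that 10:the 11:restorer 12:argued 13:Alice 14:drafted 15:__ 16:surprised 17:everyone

The gap at 15 is the object of "drafted", inside a relative clause.
The relative pronoun is "that" (word 9); it is bound by the head noun immediately before it.
Its filler is the head noun "recipe", at word 8.

8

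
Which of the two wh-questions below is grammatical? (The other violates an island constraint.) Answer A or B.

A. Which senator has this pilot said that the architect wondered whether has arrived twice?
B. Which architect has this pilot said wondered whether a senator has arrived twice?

In A, the wh-phrase is extracted from inside a wh-island (introduced by "whether"), which blocks movement.
In B, the extraction path crosses only that-complement boundaries, which are transparent.
So B is grammatical.

B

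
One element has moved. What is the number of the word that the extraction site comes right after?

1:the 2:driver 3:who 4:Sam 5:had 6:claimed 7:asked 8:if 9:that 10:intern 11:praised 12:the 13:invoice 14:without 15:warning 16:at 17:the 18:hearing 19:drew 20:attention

The displaced element is "the driver" (word 2).
It is linked across 1 clause boundary (Ø).
It functions as the subject of "asked", so the gap sits immediately after word 6 ("claimed").
Base order: Sam had claimed that the driver asked if that intern praised the invoice without warning at the hearing.

6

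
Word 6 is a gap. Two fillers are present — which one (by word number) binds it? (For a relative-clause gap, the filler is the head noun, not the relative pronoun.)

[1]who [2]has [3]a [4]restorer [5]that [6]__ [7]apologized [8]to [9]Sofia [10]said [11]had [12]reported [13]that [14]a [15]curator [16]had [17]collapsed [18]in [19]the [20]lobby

4

The marked gap is inside the relative clause, the subject of "apologized".
Its filler is the head noun "restorer" (via "that"), at word 4.
(The other dependency links word 1 to a gap after word 10.)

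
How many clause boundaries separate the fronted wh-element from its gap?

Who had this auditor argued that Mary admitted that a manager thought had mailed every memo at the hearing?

"who" is extracted from the subject of "mailed".
Boundaries crossed, outermost first: [that], [that], [Ø] — 3 in total.

3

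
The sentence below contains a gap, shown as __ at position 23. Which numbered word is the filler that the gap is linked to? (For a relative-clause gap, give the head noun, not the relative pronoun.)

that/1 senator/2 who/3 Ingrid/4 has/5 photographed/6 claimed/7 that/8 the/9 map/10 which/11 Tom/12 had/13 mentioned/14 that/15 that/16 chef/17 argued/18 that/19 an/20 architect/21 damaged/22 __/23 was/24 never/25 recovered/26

10

The gap at 23 is the object of "damaged", inside a relative clause.
The relative pronoun is "which" (word 11); it is bound by the head noun immediately before it.
Its filler is the head noun "map", at word 10.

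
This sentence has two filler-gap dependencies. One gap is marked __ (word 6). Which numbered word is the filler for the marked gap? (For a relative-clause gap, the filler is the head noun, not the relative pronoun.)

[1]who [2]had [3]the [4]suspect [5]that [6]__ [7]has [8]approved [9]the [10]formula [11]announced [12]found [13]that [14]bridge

The marked gap is inside the relative clause, the subject of "approved".
Its filler is the head noun "suspect" (via "that"), at word 4.
(The other dependency links word 1 to a gap after word 11.)

4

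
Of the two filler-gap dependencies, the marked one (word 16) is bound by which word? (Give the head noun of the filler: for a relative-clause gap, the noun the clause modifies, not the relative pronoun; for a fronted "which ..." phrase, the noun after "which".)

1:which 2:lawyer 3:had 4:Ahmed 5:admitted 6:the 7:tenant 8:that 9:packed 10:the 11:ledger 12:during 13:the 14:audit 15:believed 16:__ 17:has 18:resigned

2

The marked gap is the subject of "resigned".
Its filler is the fronted wh-phrase "which lawyer", at word 2.
(The other dependency links word 7 to a gap after word 8.)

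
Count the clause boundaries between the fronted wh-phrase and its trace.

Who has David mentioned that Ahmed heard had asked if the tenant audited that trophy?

2

"who" is extracted from the subject of "asked".
Boundaries crossed, outermost first: [that], [Ø] — 2 in total.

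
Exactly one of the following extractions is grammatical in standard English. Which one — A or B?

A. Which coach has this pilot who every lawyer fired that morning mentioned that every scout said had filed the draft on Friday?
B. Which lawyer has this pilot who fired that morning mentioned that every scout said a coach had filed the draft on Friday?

A

In B, the wh-phrase is extracted from inside a complex-NP island (relative clause) (introduced by "who"), which blocks movement.
In A, the extraction path crosses only that-complement boundaries, which are transparent.
So A is grammatical.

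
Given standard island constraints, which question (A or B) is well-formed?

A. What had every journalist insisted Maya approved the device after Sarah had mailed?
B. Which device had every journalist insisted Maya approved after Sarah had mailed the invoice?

In A, the wh-phrase is extracted from inside an adjunct island (introduced by "after"), which blocks movement.
In B, the extraction path crosses only that-complement boundaries, which are transparent.
So B is grammatical.

B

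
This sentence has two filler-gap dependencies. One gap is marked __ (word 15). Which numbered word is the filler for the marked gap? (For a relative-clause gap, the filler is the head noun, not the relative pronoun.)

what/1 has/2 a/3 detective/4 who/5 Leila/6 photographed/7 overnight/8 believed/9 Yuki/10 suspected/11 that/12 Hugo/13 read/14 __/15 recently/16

1

The marked gap is the direct object of "read".
Its filler is the fronted wh-phrase "what", at word 1.
(The other dependency links word 4 to a gap after word 7.)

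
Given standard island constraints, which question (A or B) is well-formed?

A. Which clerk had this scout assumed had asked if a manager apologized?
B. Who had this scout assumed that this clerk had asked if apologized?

In B, the wh-phrase is extracted from inside a wh-island (introduced by "if"), which blocks movement.
In A, the extraction path crosses only that-complement boundaries, which are transparent.
So A is grammatical.

A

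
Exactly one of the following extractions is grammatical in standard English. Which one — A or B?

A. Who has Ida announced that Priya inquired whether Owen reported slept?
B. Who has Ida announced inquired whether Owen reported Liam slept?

In A, the wh-phrase is extracted from inside a wh-island (introduced by "whether"), which blocks movement.
In B, the extraction path crosses only that-complement boundaries, which are transparent.
So B is grammatical.

B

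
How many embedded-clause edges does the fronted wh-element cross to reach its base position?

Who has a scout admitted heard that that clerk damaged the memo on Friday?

"who" is extracted from the subject of "heard".
Boundaries crossed, outermost first: [Ø] — 1 in total.

1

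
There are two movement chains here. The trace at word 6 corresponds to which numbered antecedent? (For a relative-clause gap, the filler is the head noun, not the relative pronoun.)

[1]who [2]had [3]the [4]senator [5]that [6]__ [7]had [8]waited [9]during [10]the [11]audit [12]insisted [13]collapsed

4

The marked gap is inside the relative clause, the subject of "waited".
Its filler is the head noun "senator" (via "that"), at word 4.
(The other dependency links word 1 to a gap after word 12.)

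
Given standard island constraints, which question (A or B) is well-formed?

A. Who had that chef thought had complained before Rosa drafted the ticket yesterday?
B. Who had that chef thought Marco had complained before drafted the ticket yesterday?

In B, the wh-phrase is extracted from inside an adjunct island (introduced by "before"), which blocks movement.
In A, the extraction path crosses only that-complement boundaries, which are transparent.
So A is grammatical.

A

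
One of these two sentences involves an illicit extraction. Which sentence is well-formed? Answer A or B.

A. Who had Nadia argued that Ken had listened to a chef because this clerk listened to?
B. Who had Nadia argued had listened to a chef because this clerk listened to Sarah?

B

In A, the wh-phrase is extracted from inside an adjunct island (introduced by "because"), which blocks movement.
In B, the extraction path crosses only that-complement boundaries, which are transparent.
So B is grammatical.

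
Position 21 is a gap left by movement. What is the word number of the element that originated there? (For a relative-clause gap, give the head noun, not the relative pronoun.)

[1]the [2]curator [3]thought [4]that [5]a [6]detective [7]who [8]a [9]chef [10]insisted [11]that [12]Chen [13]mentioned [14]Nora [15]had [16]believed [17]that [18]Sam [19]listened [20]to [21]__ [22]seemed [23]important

6

The gap at 21 is the prepositional object of "listened", inside a relative clause.
The relative pronoun is "who" (word 7); it is bound by the head noun immediately before it.
Its filler is the head noun "detective", at word 6.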